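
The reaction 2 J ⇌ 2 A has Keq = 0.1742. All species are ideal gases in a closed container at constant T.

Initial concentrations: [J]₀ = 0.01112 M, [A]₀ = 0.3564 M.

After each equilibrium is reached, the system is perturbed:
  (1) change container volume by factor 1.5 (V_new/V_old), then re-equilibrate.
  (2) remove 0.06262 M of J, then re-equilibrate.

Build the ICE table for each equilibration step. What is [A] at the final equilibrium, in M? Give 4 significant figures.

Q₀ = 1027 vs Keq = 0.1742 ⇒ Q>K, reverse
Step 1:
                  J         A
  Initial   0.01112    0.3564
  Change     0.2482   -0.2482
  Equil      0.2593    0.1082
  solve Keq expr → x = -0.1241; check Q = 0.1742
Then change container volume by factor 1.5 (V_new/V_old).
Step 2:
                  J         A
  Initial    0.1729   0.07215
  Change          0         0
  Equil      0.1729   0.07215
  solve Keq expr → x = 0; check Q = 0.1742
Then remove 0.06262 M of J.
Step 3:
                  J         A
  Initial    0.1102   0.07215
  Change    0.01844  -0.01844
  Equil      0.1287   0.05371
  solve Keq expr → x = -0.00922; check Q = 0.1742

[A]_eq = 0.05371 M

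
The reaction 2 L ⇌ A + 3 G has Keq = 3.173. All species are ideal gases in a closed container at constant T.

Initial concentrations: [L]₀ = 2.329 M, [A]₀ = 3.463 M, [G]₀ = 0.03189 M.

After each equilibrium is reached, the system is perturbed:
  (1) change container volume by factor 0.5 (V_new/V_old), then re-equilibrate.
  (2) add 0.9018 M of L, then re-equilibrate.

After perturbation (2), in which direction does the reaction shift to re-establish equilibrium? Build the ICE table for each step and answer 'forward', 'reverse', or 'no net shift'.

Direction: forward

Q₀ = 2.0705e-05 vs Keq = 3.173 ⇒ Q<K, forward
Step 1:
                    L           A           G
  Initial       2.329       3.463     0.03189
  Change      -0.8053      0.4026       1.208
  Equil         1.524       3.866        1.24
  solve Keq expr → x = 0.4026; check Q = 3.173
Then change container volume by factor 0.5 (V_new/V_old).
Step 2:
                    L           A           G
  Initial       3.047       7.731        2.48
  Change       0.4904     -0.2452     -0.7356
  Equil         3.538       7.486       1.744
  solve Keq expr → x = -0.2452; check Q = 3.173
Then add 0.9018 M of L.
Step 3:
                    L           A           G
  Initial        4.44       7.486       1.744
  Change       -0.154     0.07702      0.2311
  Equil         4.286       7.563       1.975
  solve Keq expr → x = 0.07702; check Q = 3.173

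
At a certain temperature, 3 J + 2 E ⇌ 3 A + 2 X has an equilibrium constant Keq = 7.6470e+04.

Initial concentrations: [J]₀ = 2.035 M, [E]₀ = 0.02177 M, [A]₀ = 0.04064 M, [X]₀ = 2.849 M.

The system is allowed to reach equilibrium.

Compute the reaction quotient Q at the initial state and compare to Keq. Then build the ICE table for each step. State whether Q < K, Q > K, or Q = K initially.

Q₀ = 0.1364 vs Keq = 7.6470e+04 ⇒ Q<K, forward
Step 1:
                   J          E          A          X
  I            2.035    0.02177    0.04064      2.849
  C         -0.03255    -0.0217    0.03255     0.0217
  E            2.002 7.2534e-05    0.07319      2.871
  solve Keq expr → x = 0.01085; check Q = 7.6470e+04

Q₀ = 0.1364; Q < K (proceeds forward)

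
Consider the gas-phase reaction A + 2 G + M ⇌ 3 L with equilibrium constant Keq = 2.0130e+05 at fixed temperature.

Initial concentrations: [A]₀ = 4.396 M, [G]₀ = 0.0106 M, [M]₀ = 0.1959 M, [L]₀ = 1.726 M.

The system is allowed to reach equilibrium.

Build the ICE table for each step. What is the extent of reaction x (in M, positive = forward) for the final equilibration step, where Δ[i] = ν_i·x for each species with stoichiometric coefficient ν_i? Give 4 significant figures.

Q₀ = 5.3140e+04 vs Keq = 2.0130e+05 ⇒ Q<K, forward
Step 1:
                   A          G          M          L
  I            4.396     0.0106     0.1959      1.726
  C         -0.00254   -0.00508   -0.00254    0.00762
  E            4.393    0.00552     0.1934      1.734
  solve Keq expr → x = 0.00254; check Q = 2.0130e+05

x = 0.00254 M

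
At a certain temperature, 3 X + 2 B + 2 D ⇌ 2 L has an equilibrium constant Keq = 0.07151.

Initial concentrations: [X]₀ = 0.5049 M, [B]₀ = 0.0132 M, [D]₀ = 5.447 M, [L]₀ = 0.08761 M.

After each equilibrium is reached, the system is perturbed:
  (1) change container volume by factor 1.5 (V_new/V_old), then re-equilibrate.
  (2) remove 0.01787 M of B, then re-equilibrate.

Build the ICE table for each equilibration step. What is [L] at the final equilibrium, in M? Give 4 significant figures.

Q₀ = 11.54 vs Keq = 0.07151 ⇒ Q>K, reverse
Step 1:
                    X           B           D           L
  init         0.5049      0.0132       5.447     0.08761
  Δ           0.07217     0.04811     0.04811    -0.04811
  eq           0.5771     0.06131       5.495      0.0395
  solve Keq expr → x = -0.02406; check Q = 0.07151
Then change container volume by factor 1.5 (V_new/V_old).
Step 2:
                    X           B           D           L
  init         0.3847     0.04088       3.663     0.02633
  Δ           0.01918     0.01279     0.01279    -0.01279
  eq           0.4039     0.05366       3.676     0.01354
  solve Keq expr → x = -0.006395; check Q = 0.07151
Then remove 0.01787 M of B.
Step 3:
                    X           B           D           L
  init         0.4039     0.03579       3.676     0.01354
  Δ          0.005162    0.003441    0.003441   -0.003441
  eq           0.4091     0.03924        3.68      0.0101
  solve Keq expr → x = -0.001721; check Q = 0.07151

[L]_eq = 0.0101 M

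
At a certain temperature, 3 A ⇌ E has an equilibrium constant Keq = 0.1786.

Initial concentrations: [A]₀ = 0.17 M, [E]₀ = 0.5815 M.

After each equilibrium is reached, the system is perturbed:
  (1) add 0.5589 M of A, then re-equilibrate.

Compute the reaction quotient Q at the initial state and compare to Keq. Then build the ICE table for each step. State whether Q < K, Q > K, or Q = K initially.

Q₀ = 118.4 vs Keq = 0.1786 ⇒ Q>K, reverse
Step 1:
                   A          E
  I             0.17     0.5815
  C           0.9637    -0.3212
  E            1.134     0.2603
  solve Keq expr → x = -0.3212; check Q = 0.1786
Then add 0.5589 M of A.
Step 2:
                   A          E
  I            1.693     0.2603
  C          -0.3936     0.1312
  E            1.299     0.3915
  solve Keq expr → x = 0.1312; check Q = 0.1786

Q₀ = 118.4; Q > K (proceeds reverse)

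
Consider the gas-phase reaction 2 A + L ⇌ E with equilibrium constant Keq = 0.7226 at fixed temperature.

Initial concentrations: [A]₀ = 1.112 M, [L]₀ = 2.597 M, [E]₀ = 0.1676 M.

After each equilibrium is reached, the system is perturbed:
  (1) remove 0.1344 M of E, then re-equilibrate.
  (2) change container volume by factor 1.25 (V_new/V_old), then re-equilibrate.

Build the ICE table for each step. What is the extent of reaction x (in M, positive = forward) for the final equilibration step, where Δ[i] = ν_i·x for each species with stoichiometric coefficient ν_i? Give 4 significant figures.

x = -0.03147 M

Q₀ = 0.05219 vs Keq = 0.7226 ⇒ Q<K, forward
Step 1:
                   A          L          E
  Initial      1.112      2.597     0.1676
  Change      -0.586     -0.293      0.293
  Equil        0.526      2.304     0.4606
  solve Keq expr → x = 0.293; check Q = 0.7226
Then remove 0.1344 M of E.
Step 2:
                   A          L          E
  Initial      0.526      2.304     0.3262
  Change    -0.06029   -0.03014    0.03014
  Equil       0.4657      2.274     0.3563
  solve Keq expr → x = 0.03014; check Q = 0.7226
Then change container volume by factor 1.25 (V_new/V_old).
Step 3:
                   A          L          E
  Initial     0.3726      1.819     0.2851
  Change     0.06294    0.03147   -0.03147
  Equil       0.4355      1.851     0.2536
  solve Keq expr → x = -0.03147; check Q = 0.7226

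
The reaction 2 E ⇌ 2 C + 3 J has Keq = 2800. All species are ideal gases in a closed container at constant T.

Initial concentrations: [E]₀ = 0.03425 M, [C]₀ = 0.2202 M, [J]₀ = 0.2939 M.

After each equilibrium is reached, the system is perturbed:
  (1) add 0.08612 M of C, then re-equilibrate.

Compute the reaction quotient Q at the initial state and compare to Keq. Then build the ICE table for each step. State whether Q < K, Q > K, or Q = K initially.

Q₀ = 1.049 vs Keq = 2800 ⇒ Q<K, forward
Step 1:
                  E         C         J
  Initial   0.03425    0.2202    0.2939
  Change   -0.03328   0.03328   0.04993
  Equil   9.6579e-04    0.2535    0.3438
  solve Keq expr → x = 0.01664; check Q = 2800
Then add 0.08612 M of C.
Step 2:
                  E         C         J
  Initial 9.6579e-04    0.3396    0.3438
  Change  3.2414e-04 -3.2414e-04 -4.8622e-04
  Equil     0.00129    0.3393    0.3433
  solve Keq expr → x = -1.6207e-04; check Q = 2800

Q₀ = 1.049; Q < K (proceeds forward)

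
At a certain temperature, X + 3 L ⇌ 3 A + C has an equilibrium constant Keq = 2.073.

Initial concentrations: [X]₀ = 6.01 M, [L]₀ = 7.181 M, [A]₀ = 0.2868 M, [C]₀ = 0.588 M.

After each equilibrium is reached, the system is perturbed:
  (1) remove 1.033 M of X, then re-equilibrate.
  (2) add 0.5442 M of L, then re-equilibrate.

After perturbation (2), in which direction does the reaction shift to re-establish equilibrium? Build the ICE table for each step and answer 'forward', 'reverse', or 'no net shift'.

Q₀ = 6.2328e-06 vs Keq = 2.073 ⇒ Q<K, forward
Step 1:
                   X          L          A          C
  Initial       6.01      7.181     0.2868      0.588
  Change      -1.459     -4.378      4.378      1.459
  Equil        4.551      2.803      4.665      2.047
  solve Keq expr → x = 1.459; check Q = 2.073
Then remove 1.033 M of X.
Step 2:
                   X          L          A          C
  Initial      3.518      2.803      4.665      2.047
  Change     0.04385     0.1316    -0.1316   -0.04385
  Equil        3.562      2.935      4.533      2.003
  solve Keq expr → x = -0.04385; check Q = 2.073
Then add 0.5442 M of L.
Step 3:
                   X          L          A          C
  Initial      3.562      3.479      4.533      2.003
  Change    -0.09456    -0.2837     0.2837    0.09456
  Equil        3.467      3.195      4.817      2.098
  solve Keq expr → x = 0.09456; check Q = 2.073

Direction: forward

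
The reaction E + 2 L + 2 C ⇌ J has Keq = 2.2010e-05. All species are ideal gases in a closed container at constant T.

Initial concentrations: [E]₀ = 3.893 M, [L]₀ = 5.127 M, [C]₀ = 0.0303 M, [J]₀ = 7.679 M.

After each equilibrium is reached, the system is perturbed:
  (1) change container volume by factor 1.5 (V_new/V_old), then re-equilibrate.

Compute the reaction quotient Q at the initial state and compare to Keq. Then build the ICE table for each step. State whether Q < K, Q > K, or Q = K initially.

Q₀ = 81.74; Q > K (proceeds reverse)

Q₀ = 81.74 vs Keq = 2.2010e-05 ⇒ Q>K, reverse
Step 1:
                   E          L          C          J
  Initial      3.893      5.127     0.0303      7.679
  Change       4.548      9.096      9.096     -4.548
  Equil        8.441      14.22      9.127      3.131
  solve Keq expr → x = -4.548; check Q = 2.2010e-05
Then change container volume by factor 1.5 (V_new/V_old).
Step 2:
                   E          L          C          J
  Initial      5.627      9.482      6.084      2.087
  Change      0.9233      1.847      1.847    -0.9233
  Equil        6.551      11.33      7.931      1.164
  solve Keq expr → x = -0.9233; check Q = 2.2010e-05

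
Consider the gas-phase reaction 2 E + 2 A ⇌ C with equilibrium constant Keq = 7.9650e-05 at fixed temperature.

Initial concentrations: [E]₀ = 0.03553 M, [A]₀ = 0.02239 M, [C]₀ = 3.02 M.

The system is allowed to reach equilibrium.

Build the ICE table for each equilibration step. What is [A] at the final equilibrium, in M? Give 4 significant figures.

[A]_eq = 5.872 M

Q₀ = 4.7721e+06 vs Keq = 7.9650e-05 ⇒ Q>K, reverse
Step 1:
                   E          A          C
  Initial    0.03553    0.02239       3.02
  Change        5.85       5.85     -2.925
  Equil        5.885      5.872    0.09513
  solve Keq expr → x = -2.925; check Q = 7.9650e-05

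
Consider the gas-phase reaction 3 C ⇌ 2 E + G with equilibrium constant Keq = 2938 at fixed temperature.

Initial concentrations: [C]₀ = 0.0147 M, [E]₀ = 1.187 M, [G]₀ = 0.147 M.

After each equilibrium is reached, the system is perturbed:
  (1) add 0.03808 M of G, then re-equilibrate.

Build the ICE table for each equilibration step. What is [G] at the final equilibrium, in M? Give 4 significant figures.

Q₀ = 6.5203e+04 vs Keq = 2938 ⇒ Q>K, reverse
Step 1:
                   C          E          G
  I           0.0147      1.187      0.147
  C          0.02541   -0.01694  -0.008471
  E          0.04011       1.17     0.1385
  solve Keq expr → x = -0.008471; check Q = 2938
Then add 0.03808 M of G.
Step 2:
                   C          E          G
  I          0.04011       1.17     0.1766
  C          0.00324   -0.00216   -0.00108
  E          0.04335      1.168     0.1755
  solve Keq expr → x = -0.00108; check Q = 2938

[G]_eq = 0.1755 M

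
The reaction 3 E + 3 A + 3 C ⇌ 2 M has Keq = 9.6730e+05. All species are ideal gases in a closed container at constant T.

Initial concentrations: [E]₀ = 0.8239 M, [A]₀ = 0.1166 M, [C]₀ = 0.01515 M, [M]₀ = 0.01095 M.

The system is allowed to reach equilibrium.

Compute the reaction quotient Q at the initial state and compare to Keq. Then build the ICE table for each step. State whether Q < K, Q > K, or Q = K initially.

Q₀ = 3.8893e+04; Q < K (proceeds forward)

Q₀ = 3.8893e+04 vs Keq = 9.6730e+05 ⇒ Q<K, forward
Step 1:
                   E          A          C          M
  init        0.8239     0.1166    0.01515    0.01095
  Δ        -0.007858  -0.007858  -0.007858   0.005239
  eq           0.816     0.1087   0.007292    0.01619
  solve Keq expr → x = 0.002619; check Q = 9.6730e+05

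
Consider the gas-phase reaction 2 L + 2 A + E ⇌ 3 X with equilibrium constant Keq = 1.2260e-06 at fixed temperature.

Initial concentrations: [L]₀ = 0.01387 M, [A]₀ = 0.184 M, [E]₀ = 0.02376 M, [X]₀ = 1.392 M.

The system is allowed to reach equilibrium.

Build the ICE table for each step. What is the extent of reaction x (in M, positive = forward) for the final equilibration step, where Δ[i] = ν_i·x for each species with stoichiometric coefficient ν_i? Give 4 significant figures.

x = -0.4611 M

Q₀ = 1.7429e+07 vs Keq = 1.2260e-06 ⇒ Q>K, reverse
Step 1:
                    L           A           E           X
  Initial     0.01387       0.184     0.02376       1.392
  Change       0.9223      0.9223      0.4611      -1.383
  Equil        0.9361       1.106      0.4849    0.008607
  solve Keq expr → x = -0.4611; check Q = 1.2260e-06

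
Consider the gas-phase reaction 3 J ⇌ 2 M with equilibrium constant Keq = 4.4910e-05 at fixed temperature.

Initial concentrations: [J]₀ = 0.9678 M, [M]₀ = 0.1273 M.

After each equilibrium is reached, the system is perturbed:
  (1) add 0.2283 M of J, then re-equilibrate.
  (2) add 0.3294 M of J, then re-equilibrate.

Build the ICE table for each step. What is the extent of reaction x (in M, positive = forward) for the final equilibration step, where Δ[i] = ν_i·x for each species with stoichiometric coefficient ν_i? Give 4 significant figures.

Q₀ = 0.01788 vs Keq = 4.4910e-05 ⇒ Q>K, reverse
Step 1:
                   J          M
  init        0.9678     0.1273
  Δ           0.1786    -0.1191
  eq           1.146   0.008226
  solve Keq expr → x = -0.05954; check Q = 4.4910e-05
Then add 0.2283 M of J.
Step 2:
                   J          M
  init         1.375   0.008226
  Δ        -0.003797   0.002531
  eq           1.371    0.01076
  solve Keq expr → x = 0.001266; check Q = 4.4910e-05
Then add 0.3294 M of J.
Step 3:
                   J          M
  init           1.7    0.01076
  Δ        -0.006033   0.004022
  eq           1.694    0.01478
  solve Keq expr → x = 0.002011; check Q = 4.4910e-05

x = 0.002011 M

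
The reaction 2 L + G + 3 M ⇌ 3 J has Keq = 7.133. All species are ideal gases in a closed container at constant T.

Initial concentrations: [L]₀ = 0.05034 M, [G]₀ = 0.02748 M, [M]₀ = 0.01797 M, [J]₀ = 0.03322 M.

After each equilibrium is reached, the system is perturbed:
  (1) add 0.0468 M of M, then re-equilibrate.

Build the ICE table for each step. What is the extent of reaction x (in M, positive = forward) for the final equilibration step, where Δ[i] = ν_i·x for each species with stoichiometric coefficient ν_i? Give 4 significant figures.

x = 0.001405 M

Q₀ = 9.0722e+04 vs Keq = 7.133 ⇒ Q>K, reverse
Step 1:
                   L          G          M          J
  Initial    0.05034    0.02748    0.01797    0.03322
  Change     0.01882   0.009411    0.02823   -0.02823
  Equil      0.06916    0.03689     0.0462   0.004988
  solve Keq expr → x = -0.009411; check Q = 7.133
Then add 0.0468 M of M.
Step 2:
                   L          G          M          J
  Initial    0.06916    0.03689      0.093   0.004988
  Change   -0.002811  -0.001405  -0.004216   0.004216
  Equil      0.06635    0.03549    0.08879   0.009205
  solve Keq expr → x = 0.001405; check Q = 7.133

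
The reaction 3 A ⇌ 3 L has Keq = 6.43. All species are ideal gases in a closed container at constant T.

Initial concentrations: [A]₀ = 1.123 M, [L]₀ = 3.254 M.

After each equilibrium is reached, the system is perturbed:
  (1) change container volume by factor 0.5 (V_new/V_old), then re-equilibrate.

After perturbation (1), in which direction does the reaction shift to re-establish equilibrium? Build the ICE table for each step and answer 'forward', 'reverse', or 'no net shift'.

Q₀ = 24.33 vs Keq = 6.43 ⇒ Q>K, reverse
Step 1:
                  A         L
  init        1.123     3.254
  Δ          0.4077   -0.4077
  eq          1.531     2.846
  solve Keq expr → x = -0.1359; check Q = 6.43
Then change container volume by factor 0.5 (V_new/V_old).
Step 2:
                  A         L
  init        3.061     5.693
  Δ               0         0
  eq          3.061     5.693
  solve Keq expr → x = 0; check Q = 6.43

Direction: no net shift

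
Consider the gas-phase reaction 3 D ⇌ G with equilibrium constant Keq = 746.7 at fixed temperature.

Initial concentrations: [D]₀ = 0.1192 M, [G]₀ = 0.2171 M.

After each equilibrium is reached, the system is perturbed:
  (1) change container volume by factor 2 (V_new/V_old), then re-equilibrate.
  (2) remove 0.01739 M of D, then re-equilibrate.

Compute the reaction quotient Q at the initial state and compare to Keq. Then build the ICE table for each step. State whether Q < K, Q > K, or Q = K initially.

Q₀ = 128.2; Q < K (proceeds forward)

Q₀ = 128.2 vs Keq = 746.7 ⇒ Q<K, forward
Step 1:
                    D           G
  init         0.1192      0.2171
  Δ          -0.05126     0.01709
  eq          0.06794      0.2342
  solve Keq expr → x = 0.01709; check Q = 746.7
Then change container volume by factor 2 (V_new/V_old).
Step 2:
                    D           G
  init        0.03397      0.1171
  Δ           0.01897   -0.006322
  eq          0.05294      0.1108
  solve Keq expr → x = -0.006322; check Q = 746.7
Then remove 0.01739 M of D.
Step 3:
                    D           G
  init        0.03555      0.1108
  Δ            0.0165     -0.0055
  eq          0.05205      0.1053
  solve Keq expr → x = -0.0055; check Q = 746.7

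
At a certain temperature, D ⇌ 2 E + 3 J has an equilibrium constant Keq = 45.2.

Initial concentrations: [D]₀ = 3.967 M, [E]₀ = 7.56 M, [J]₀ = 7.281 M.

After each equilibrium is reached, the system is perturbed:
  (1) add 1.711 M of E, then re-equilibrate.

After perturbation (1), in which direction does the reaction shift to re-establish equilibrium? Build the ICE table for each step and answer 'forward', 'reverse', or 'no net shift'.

Direction: reverse

Q₀ = 5561 vs Keq = 45.2 ⇒ Q>K, reverse
Step 1:
                  D         E         J
  init        3.967      7.56     7.281
  Δ            1.63     -3.26    -4.889
  eq          5.597       4.3     2.392
  solve Keq expr → x = -1.63; check Q = 45.2
Then add 1.711 M of E.
Step 2:
                  D         E         J
  init        5.597     6.011     2.392
  Δ          0.1345   -0.2691   -0.4036
  eq          5.731     5.742     1.988
  solve Keq expr → x = -0.1345; check Q = 45.2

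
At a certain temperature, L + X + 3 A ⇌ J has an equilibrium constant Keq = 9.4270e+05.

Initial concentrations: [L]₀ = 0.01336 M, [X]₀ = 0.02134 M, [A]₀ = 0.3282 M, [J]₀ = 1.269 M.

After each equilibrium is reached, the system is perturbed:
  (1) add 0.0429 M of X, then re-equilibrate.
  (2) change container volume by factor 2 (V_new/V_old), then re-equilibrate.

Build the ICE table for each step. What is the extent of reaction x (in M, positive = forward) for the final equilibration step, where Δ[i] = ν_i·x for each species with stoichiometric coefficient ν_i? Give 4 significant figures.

x = -0.004812 M

Q₀ = 1.2591e+05 vs Keq = 9.4270e+05 ⇒ Q<K, forward
Step 1:
                  L         X         A         J
  I         0.01336   0.02134    0.3282     1.269
  C       -0.009233 -0.009233   -0.0277  0.009233
  E        0.004127   0.01211    0.3005     1.278
  solve Keq expr → x = 0.009233; check Q = 9.4270e+05
Then add 0.0429 M of X.
Step 2:
                  L         X         A         J
  I        0.004127   0.05501    0.3005     1.278
  C       -0.003068 -0.003068 -0.009205  0.003068
  E        0.001059   0.05194    0.2913     1.281
  solve Keq expr → x = 0.003068; check Q = 9.4270e+05
Then change container volume by factor 2 (V_new/V_old).
Step 3:
                  L         X         A         J
  I       5.2936e-04   0.02597    0.1456    0.6407
  C        0.004812  0.004812   0.01444 -0.004812
  E        0.005341   0.03078    0.1601    0.6358
  solve Keq expr → x = -0.004812; check Q = 9.4270e+05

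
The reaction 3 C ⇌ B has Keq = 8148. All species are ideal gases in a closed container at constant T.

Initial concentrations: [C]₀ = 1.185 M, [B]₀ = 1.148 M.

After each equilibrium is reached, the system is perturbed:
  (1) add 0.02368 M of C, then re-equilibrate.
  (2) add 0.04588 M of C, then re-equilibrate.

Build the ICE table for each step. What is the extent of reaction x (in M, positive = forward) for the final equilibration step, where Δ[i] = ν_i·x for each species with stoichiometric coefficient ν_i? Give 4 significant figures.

Q₀ = 0.6899 vs Keq = 8148 ⇒ Q<K, forward
Step 1:
                  C         B
  Initial     1.185     1.148
  Change     -1.128    0.3759
  Equil     0.05719     1.524
  solve Keq expr → x = 0.3759; check Q = 8148
Then add 0.02368 M of C.
Step 2:
                  C         B
  Initial   0.08087     1.524
  Change   -0.02358  0.007861
  Equil     0.05729     1.532
  solve Keq expr → x = 0.007861; check Q = 8148
Then add 0.04588 M of C.
Step 3:
                  C         B
  Initial    0.1032     1.532
  Change   -0.04569   0.01523
  Equil     0.05748     1.547
  solve Keq expr → x = 0.01523; check Q = 8148

x = 0.01523 M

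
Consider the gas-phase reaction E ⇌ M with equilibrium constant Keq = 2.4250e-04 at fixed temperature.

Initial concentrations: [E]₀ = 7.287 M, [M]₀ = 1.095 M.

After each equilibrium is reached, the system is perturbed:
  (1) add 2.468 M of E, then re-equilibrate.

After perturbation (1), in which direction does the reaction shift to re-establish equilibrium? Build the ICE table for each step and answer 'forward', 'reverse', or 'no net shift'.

Direction: forward

Q₀ = 0.1503 vs Keq = 2.4250e-04 ⇒ Q>K, reverse
Step 1:
                   E          M
  Initial      7.287      1.095
  Change       1.093     -1.093
  Equil         8.38   0.002032
  solve Keq expr → x = -1.093; check Q = 2.4250e-04
Then add 2.468 M of E.
Step 2:
                   E          M
  Initial      10.85   0.002032
  Change  -5.9834e-04 5.9834e-04
  Equil        10.85    0.00263
  solve Keq expr → x = 5.9834e-04; check Q = 2.4250e-04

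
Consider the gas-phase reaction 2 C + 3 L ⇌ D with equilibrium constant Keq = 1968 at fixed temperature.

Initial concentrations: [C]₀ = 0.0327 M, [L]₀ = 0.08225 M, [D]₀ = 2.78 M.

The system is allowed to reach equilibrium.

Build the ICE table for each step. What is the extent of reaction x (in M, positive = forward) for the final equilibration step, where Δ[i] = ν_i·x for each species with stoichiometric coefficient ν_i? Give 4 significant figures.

Q₀ = 4.6724e+06 vs Keq = 1968 ⇒ Q>K, reverse
Step 1:
                  C         L         D
  I          0.0327   0.08225      2.78
  C          0.1641    0.2461  -0.08204
  E          0.1968    0.3284     2.698
  solve Keq expr → x = -0.08204; check Q = 1968

x = -0.08204 M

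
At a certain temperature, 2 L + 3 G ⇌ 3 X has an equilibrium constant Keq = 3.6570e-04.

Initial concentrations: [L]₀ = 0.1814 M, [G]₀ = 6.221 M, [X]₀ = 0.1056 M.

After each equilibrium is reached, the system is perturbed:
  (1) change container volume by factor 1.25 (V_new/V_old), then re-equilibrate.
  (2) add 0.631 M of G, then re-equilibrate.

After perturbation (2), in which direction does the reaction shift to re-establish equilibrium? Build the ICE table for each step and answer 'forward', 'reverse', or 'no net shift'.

Direction: forward

Q₀ = 1.4864e-04 vs Keq = 3.6570e-04 ⇒ Q<K, forward
Step 1:
                    L           G           X
  Initial      0.1814       6.221      0.1056
  Change      -0.0179    -0.02685     0.02685
  Equil        0.1635       6.194      0.1324
  solve Keq expr → x = 0.008949; check Q = 3.6570e-04
Then change container volume by factor 1.25 (V_new/V_old).
Step 2:
                    L           G           X
  Initial      0.1308       4.955       0.106
  Change     0.007361     0.01104    -0.01104
  Equil        0.1382       4.966     0.09492
  solve Keq expr → x = -0.00368; check Q = 3.6570e-04
Then add 0.631 M of G.
Step 3:
                    L           G           X
  Initial      0.1382       5.597     0.09492
  Change    -0.005889   -0.008834    0.008834
  Equil        0.1323       5.589      0.1037
  solve Keq expr → x = 0.002945; check Q = 3.6570e-04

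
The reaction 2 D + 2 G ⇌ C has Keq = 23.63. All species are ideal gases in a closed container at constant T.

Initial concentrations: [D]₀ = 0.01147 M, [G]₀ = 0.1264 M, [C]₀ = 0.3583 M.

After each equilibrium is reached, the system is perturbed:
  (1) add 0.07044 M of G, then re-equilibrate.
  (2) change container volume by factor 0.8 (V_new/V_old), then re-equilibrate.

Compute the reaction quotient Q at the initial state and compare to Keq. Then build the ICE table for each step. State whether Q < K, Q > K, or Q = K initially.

Q₀ = 1.7046e+05; Q > K (proceeds reverse)

Q₀ = 1.7046e+05 vs Keq = 23.63 ⇒ Q>K, reverse
Step 1:
                   D          G          C
  init       0.01147     0.1264     0.3583
  Δ           0.2513     0.2513    -0.1256
  eq          0.2627     0.3777     0.2327
  solve Keq expr → x = -0.1256; check Q = 23.63
Then add 0.07044 M of G.
Step 2:
                   D          G          C
  init        0.2627     0.4481     0.2327
  Δ         -0.02334   -0.02334    0.01167
  eq          0.2394     0.4248     0.2443
  solve Keq expr → x = 0.01167; check Q = 23.63
Then change container volume by factor 0.8 (V_new/V_old).
Step 3:
                   D          G          C
  init        0.2992      0.531     0.3054
  Δ         -0.05199   -0.05199    0.02599
  eq          0.2473      0.479     0.3314
  solve Keq expr → x = 0.02599; check Q = 23.63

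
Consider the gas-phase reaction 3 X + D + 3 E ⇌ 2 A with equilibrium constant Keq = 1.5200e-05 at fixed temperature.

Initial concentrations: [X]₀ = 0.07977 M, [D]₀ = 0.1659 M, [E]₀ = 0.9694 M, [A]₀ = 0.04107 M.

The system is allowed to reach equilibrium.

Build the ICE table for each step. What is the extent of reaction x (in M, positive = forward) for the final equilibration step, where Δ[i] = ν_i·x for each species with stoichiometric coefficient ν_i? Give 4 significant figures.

x = -0.02049 M

Q₀ = 21.99 vs Keq = 1.5200e-05 ⇒ Q>K, reverse
Step 1:
                    X           D           E           A
  Initial     0.07977      0.1659      0.9694     0.04107
  Change      0.06146     0.02049     0.06146    -0.04098
  Equil        0.1412      0.1864       1.031  9.3507e-05
  solve Keq expr → x = -0.02049; check Q = 1.5200e-05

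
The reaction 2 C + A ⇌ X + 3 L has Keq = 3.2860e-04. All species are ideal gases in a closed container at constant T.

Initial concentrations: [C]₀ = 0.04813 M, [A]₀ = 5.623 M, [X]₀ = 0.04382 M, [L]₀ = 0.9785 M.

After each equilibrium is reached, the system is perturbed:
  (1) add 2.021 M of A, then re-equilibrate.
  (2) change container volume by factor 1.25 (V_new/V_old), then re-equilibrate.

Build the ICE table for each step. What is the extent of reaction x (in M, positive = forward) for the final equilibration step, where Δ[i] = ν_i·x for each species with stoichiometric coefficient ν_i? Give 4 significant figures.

x = 1.5219e-05 M

Q₀ = 3.152 vs Keq = 3.2860e-04 ⇒ Q>K, reverse
Step 1:
                   C          A          X          L
  Initial    0.04813      5.623    0.04382     0.9785
  Change     0.08753    0.04376   -0.04376    -0.1313
  Equil       0.1357      5.667 5.6353e-05     0.8472
  solve Keq expr → x = -0.04376; check Q = 3.2860e-04
Then add 2.021 M of A.
Step 2:
                   C          A          X          L
  Initial     0.1357      7.688 5.6353e-05     0.8472
  Change  -4.0072e-05 -2.0036e-05 2.0036e-05 6.0109e-05
  Equil       0.1356      7.688 7.6389e-05     0.8473
  solve Keq expr → x = 2.0036e-05; check Q = 3.2860e-04
Then change container volume by factor 1.25 (V_new/V_old).
Step 3:
                   C          A          X          L
  Initial     0.1085       6.15 6.1111e-05     0.6778
  Change  -3.0439e-05 -1.5219e-05 1.5219e-05 4.5658e-05
  Equil       0.1085       6.15 7.6331e-05     0.6779
  solve Keq expr → x = 1.5219e-05; check Q = 3.2860e-04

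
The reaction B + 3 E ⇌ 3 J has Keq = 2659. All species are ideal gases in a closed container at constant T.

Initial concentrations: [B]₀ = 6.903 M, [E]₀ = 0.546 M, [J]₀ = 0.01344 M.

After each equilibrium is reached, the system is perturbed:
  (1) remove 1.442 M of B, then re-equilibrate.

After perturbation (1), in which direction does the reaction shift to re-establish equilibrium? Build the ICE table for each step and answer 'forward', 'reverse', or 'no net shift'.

Direction: reverse

Q₀ = 2.1606e-06 vs Keq = 2659 ⇒ Q<K, forward
Step 1:
                    B           E           J
  Initial       6.903       0.546     0.01344
  Change      -0.1751     -0.5254      0.5254
  Equil         6.728      0.0206      0.5388
  solve Keq expr → x = 0.1751; check Q = 2659
Then remove 1.442 M of B.
Step 2:
                    B           E           J
  Initial       5.286      0.0206      0.5388
  Change   5.5188e-04    0.001656   -0.001656
  Equil         5.286     0.02226      0.5372
  solve Keq expr → x = -5.5188e-04; check Q = 2659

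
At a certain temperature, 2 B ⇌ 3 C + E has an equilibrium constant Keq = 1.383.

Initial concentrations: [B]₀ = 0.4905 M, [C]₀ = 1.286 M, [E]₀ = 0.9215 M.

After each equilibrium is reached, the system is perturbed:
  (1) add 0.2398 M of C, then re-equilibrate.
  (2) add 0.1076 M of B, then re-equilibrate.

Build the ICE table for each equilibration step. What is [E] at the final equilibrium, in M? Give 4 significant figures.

Q₀ = 8.146 vs Keq = 1.383 ⇒ Q>K, reverse
Step 1:
                   B          C          E
  I           0.4905      1.286     0.9215
  C           0.2219    -0.3328    -0.1109
  E           0.7124     0.9532     0.8106
  solve Keq expr → x = -0.1109; check Q = 1.383
Then add 0.2398 M of C.
Step 2:
                   B          C          E
  I           0.7124      1.193     0.8106
  C          0.09242    -0.1386   -0.04621
  E           0.8048      1.054     0.7643
  solve Keq expr → x = -0.04621; check Q = 1.383
Then add 0.1076 M of B.
Step 3:
                   B          C          E
  I           0.9124      1.054     0.7643
  C         -0.03562    0.05343    0.01781
  E           0.8768      1.108     0.7822
  solve Keq expr → x = 0.01781; check Q = 1.383

[E]_eq = 0.7822 M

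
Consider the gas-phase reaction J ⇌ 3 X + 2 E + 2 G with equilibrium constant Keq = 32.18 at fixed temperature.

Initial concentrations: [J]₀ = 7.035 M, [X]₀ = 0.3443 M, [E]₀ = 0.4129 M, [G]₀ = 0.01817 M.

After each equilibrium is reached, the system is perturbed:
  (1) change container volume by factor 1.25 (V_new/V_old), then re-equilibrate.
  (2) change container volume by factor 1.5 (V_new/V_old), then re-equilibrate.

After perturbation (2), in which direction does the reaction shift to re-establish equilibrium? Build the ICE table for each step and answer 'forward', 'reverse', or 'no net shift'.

Direction: forward

Q₀ = 3.2655e-07 vs Keq = 32.18 ⇒ Q<K, forward
Step 1:
                    J           X           E           G
  Initial       7.035      0.3443      0.4129     0.01817
  Change      -0.7888       2.366       1.578       1.578
  Equil         6.246       2.711       1.991       1.596
  solve Keq expr → x = 0.7888; check Q = 32.18
Then change container volume by factor 1.25 (V_new/V_old).
Step 2:
                    J           X           E           G
  Initial       4.997       2.169       1.592       1.277
  Change       -0.147      0.4411      0.2941      0.2941
  Equil          4.85        2.61       1.887       1.571
  solve Keq expr → x = 0.147; check Q = 32.18
Then change container volume by factor 1.5 (V_new/V_old).
Step 3:
                    J           X           E           G
  Initial       3.233        1.74       1.258       1.047
  Change      -0.2306      0.6917      0.4612      0.4612
  Equil         3.003       2.432       1.719       1.508
  solve Keq expr → x = 0.2306; check Q = 32.18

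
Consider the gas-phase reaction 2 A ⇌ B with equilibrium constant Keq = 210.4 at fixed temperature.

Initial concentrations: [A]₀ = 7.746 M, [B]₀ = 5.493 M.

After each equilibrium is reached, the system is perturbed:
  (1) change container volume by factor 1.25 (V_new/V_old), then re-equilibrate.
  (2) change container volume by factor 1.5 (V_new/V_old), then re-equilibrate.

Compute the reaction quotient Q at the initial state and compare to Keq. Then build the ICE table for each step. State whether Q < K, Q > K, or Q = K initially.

Q₀ = 0.09155 vs Keq = 210.4 ⇒ Q<K, forward
Step 1:
                    A           B
  I             7.746       5.493
  C            -7.536       3.768
  E            0.2098       9.261
  solve Keq expr → x = 3.768; check Q = 210.4
Then change container volume by factor 1.25 (V_new/V_old).
Step 2:
                    A           B
  I            0.1678       7.409
  C           0.01969   -0.009843
  E            0.1875       7.399
  solve Keq expr → x = -0.009843; check Q = 210.4
Then change container volume by factor 1.5 (V_new/V_old).
Step 3:
                    A           B
  I             0.125       4.933
  C           0.02788    -0.01394
  E            0.1529       4.919
  solve Keq expr → x = -0.01394; check Q = 210.4

Q₀ = 0.09155; Q < K (proceeds forward)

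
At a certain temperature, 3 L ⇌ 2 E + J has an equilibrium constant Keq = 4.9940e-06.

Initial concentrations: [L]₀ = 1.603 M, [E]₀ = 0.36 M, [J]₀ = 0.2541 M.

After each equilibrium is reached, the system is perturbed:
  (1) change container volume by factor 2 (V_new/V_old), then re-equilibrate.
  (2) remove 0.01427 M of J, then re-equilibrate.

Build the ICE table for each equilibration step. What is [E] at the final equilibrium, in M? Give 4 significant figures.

Q₀ = 0.007995 vs Keq = 4.9940e-06 ⇒ Q>K, reverse
Step 1:
                  L         E         J
  init        1.603      0.36    0.2541
  Δ           0.505   -0.3366   -0.1683
  eq          2.108   0.02335   0.08578
  solve Keq expr → x = -0.1683; check Q = 4.9940e-06
Then change container volume by factor 2 (V_new/V_old).
Step 2:
                  L         E         J
  init        1.054   0.01168   0.04289
  Δ               0         0         0
  eq          1.054   0.01168   0.04289
  solve Keq expr → x = 0; check Q = 4.9940e-06
Then remove 0.01427 M of J.
Step 3:
                  L         E         J
  init        1.054   0.01168   0.02862
  Δ       -0.003411  0.002274  0.001137
  eq          1.051   0.01395   0.02976
  solve Keq expr → x = 0.001137; check Q = 4.9940e-06

[E]_eq = 0.01395 M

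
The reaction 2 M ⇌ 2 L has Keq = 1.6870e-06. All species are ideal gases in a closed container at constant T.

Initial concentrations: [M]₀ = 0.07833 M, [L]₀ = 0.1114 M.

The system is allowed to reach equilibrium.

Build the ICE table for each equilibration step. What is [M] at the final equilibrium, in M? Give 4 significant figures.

Q₀ = 2.023 vs Keq = 1.6870e-06 ⇒ Q>K, reverse
Step 1:
                  M         L
  init      0.07833    0.1114
  Δ          0.1112   -0.1112
  eq         0.1895 2.4611e-04
  solve Keq expr → x = -0.05558; check Q = 1.6870e-06

[M]_eq = 0.1895 M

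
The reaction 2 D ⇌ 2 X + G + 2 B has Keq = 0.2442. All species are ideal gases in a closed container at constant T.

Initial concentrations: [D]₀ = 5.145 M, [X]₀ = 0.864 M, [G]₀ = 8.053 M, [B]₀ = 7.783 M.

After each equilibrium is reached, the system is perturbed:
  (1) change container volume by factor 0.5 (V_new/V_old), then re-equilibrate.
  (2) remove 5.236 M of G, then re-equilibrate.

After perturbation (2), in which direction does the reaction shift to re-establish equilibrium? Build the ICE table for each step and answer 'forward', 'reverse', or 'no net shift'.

Q₀ = 13.76 vs Keq = 0.2442 ⇒ Q>K, reverse
Step 1:
                  D         X         G         B
  I           5.145     0.864     8.053     7.783
  C          0.7162   -0.7162   -0.3581   -0.7162
  E           5.861    0.1478     7.695     7.067
  solve Keq expr → x = -0.3581; check Q = 0.2442
Then change container volume by factor 0.5 (V_new/V_old).
Step 2:
                  D         X         G         B
  I           11.72    0.2955     15.39     14.13
  C          0.1876   -0.1876   -0.0938   -0.1876
  E           11.91    0.1079      15.3     13.95
  solve Keq expr → x = -0.0938; check Q = 0.2442
Then remove 5.236 M of G.
Step 3:
                  D         X         G         B
  I           11.91    0.1079     10.06     13.95
  C        -0.02456   0.02456   0.01228   0.02456
  E           11.89    0.1325     10.07     13.97
  solve Keq expr → x = 0.01228; check Q = 0.2442

Direction: forward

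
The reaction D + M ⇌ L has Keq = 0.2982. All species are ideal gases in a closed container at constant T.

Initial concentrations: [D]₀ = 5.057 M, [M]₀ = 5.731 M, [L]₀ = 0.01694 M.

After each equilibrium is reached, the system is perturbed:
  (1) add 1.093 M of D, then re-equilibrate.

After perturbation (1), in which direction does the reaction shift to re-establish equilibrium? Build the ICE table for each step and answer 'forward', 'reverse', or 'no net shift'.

Direction: forward

Q₀ = 5.8451e-04 vs Keq = 0.2982 ⇒ Q<K, forward
Step 1:
                  D         M         L
  I           5.057     5.731   0.01694
  C           -2.48     -2.48      2.48
  E           2.577     3.251     2.497
  solve Keq expr → x = 2.48; check Q = 0.2982
Then add 1.093 M of D.
Step 2:
                  D         M         L
  I            3.67     3.251     2.497
  C         -0.3583   -0.3583    0.3583
  E           3.311     2.892     2.856
  solve Keq expr → x = 0.3583; check Q = 0.2982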